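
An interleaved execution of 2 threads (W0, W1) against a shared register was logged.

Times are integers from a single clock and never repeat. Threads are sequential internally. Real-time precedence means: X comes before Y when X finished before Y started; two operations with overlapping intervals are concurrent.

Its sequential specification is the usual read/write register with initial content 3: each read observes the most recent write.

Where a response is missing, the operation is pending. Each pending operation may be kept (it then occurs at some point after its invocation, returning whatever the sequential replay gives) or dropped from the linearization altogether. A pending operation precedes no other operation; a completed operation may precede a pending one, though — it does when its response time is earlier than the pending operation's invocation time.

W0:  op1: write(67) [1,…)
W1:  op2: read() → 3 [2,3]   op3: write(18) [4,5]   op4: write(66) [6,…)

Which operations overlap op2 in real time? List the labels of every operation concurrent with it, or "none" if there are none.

overlap test against op2 [2,3]: concurrent iff the interval meets 2..3
op1 [1,…): concurrent
op3 [4,5]: after
op4 [6,…): after

op1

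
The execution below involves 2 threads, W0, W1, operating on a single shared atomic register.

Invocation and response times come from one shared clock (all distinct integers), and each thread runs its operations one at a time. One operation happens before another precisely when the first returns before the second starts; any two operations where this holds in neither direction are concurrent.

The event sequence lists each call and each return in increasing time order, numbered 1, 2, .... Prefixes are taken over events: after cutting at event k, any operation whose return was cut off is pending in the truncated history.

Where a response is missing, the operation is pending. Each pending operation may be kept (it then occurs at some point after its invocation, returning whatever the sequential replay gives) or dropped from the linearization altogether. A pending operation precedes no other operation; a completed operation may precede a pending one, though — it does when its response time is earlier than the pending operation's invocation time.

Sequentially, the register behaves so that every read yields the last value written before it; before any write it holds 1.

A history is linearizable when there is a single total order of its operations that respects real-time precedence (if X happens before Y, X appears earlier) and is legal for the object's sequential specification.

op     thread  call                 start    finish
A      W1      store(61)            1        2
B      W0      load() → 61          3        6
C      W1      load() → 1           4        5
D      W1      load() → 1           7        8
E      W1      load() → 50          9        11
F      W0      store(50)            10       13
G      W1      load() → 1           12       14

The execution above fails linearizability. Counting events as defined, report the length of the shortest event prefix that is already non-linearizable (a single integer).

one valid order for events 1..4 is A:
after step 1 (A store(61)): value 61
once event 5 joins (C's response, time 5), exhaustive search finds no witness
no completion choice of the 1 pending operation (B) rescues it — every subset was tried
take A, C (pending dropped): step 2 already fails, because C load() → 1 cannot occur there

5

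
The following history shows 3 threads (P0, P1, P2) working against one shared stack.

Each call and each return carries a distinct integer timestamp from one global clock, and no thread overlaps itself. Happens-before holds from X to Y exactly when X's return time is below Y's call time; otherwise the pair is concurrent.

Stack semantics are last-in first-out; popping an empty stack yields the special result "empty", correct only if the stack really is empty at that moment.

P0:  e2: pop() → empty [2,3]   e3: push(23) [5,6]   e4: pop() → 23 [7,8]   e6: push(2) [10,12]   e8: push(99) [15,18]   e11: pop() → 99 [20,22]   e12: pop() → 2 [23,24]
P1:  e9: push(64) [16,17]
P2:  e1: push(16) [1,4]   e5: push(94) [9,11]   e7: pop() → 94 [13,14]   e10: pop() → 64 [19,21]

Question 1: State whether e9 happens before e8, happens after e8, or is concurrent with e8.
Answer: concurrent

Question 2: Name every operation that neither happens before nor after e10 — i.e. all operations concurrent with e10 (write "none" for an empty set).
Answer: e11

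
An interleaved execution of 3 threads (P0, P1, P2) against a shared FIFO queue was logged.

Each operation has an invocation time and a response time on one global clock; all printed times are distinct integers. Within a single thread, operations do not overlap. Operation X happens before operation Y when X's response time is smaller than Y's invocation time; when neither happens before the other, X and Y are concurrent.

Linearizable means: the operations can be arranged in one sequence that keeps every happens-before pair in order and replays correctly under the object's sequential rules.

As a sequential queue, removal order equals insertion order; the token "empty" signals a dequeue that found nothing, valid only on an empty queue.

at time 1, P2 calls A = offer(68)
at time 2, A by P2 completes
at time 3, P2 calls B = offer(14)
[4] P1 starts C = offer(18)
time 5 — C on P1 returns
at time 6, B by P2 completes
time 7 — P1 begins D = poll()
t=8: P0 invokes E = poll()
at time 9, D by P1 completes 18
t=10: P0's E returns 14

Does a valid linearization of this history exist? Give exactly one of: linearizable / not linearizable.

through event 9 a valid linearization exists; event 10 (E responding at time 10) ends that
all 4 real-time-respecting orders fail — 5 completed FIFO queue operations, no legal replay
for example A, B, C, D, E fails at step 4: D poll() → 18 is not legal there
for example A, B, C, E, D fails at step 4: E poll() → 14 is not legal there

not linearizable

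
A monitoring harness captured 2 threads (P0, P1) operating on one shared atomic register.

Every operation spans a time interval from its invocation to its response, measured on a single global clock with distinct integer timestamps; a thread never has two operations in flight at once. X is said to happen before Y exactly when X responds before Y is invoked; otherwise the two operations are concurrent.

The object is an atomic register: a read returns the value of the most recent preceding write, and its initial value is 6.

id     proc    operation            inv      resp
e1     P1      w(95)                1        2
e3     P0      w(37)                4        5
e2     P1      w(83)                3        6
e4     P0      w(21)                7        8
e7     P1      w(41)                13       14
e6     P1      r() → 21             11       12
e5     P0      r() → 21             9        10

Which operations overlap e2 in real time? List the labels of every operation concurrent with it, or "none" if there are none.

e3

e2 spans [3,6]: anything still running between times 3 and 6 counts as concurrent
e1 [1,2]: before
e3 [4,5]: concurrent
e4 [7,8]: after
e5 [9,10]: after
e6 [11,12]: after
e7 [13,14]: after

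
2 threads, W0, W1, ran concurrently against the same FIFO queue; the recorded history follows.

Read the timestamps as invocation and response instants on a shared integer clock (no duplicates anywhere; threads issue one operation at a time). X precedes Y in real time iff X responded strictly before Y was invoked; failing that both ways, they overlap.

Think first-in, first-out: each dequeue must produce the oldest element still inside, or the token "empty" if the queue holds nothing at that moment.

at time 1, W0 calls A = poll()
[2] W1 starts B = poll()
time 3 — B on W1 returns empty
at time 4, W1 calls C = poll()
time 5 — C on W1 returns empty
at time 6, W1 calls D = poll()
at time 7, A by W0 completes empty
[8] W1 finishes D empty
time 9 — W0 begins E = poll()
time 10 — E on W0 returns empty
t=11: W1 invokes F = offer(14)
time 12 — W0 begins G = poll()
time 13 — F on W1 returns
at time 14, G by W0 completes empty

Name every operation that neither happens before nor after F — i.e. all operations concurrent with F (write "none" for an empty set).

G

F runs from 11 to 13; window-overlapping ops are concurrent
A [1,7]: before
B [2,3]: before
C [4,5]: before
D [6,8]: before
E [9,10]: before
G [12,14]: concurrent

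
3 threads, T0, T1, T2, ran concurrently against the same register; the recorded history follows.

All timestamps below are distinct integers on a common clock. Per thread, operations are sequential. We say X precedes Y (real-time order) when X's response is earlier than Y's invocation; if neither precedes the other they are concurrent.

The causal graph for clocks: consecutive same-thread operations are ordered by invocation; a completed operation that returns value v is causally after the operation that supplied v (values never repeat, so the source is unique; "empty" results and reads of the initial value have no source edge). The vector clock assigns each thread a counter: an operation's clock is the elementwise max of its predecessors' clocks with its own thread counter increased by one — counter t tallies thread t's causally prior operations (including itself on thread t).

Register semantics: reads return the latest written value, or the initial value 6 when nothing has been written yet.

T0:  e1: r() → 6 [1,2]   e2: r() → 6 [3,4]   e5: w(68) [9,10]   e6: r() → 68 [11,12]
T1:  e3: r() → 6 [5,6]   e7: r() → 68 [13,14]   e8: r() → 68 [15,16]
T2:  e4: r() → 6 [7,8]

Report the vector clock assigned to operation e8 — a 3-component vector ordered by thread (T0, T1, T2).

(3, 3, 0)

no predecessors for e4 (invoked 7): T2 increments from zero → (0, 0, 1)
no predecessors for e3 (invoked 5): T1 increments from zero → (0, 1, 0)
no predecessors for e1 (invoked 1): T0 increments from zero → (1, 0, 0)
e2 (invocation 3): componentwise max over VC(e1)=(1, 0, 0), +1 at T0, giving (2, 0, 0)
e5 (invocation 9): componentwise max over VC(e2)=(2, 0, 0), +1 at T0, giving (3, 0, 0)
e6 (invocation 11): componentwise max over VC(e5)=(3, 0, 0), +1 at T0, giving (4, 0, 0)
e7 (invocation 13): componentwise max over VC(e3)=(0, 1, 0), VC(e5)=(3, 0, 0), +1 at T1, giving (3, 2, 0)
e8 (invocation 15): componentwise max over VC(e5)=(3, 0, 0), VC(e7)=(3, 2, 0), +1 at T1, giving (3, 3, 0)
target: VC(e8) = (3, 3, 0)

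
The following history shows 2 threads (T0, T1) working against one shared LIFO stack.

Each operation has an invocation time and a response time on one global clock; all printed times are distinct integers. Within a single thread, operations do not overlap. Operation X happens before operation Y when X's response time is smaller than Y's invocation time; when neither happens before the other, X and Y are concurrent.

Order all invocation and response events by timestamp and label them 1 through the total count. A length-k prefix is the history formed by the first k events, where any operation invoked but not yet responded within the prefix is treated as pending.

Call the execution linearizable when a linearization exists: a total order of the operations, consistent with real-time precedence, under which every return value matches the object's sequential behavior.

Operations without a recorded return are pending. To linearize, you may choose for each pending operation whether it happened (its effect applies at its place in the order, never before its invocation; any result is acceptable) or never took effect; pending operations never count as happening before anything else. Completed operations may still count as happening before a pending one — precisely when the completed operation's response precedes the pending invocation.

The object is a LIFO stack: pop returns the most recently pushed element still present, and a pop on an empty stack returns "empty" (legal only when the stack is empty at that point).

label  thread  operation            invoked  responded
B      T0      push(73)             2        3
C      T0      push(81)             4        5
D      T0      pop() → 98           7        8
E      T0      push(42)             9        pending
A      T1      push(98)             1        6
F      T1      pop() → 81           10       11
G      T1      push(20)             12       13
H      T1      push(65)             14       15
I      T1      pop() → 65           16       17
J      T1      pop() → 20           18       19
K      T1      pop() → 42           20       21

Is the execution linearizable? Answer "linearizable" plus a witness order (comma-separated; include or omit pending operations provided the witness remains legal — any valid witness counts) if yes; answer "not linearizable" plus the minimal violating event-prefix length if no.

step 1: B push(73) — stack <73>
step 2: C push(81) — stack <73,81>
step 3: A push(98) — stack <73,81,98>
step 4: D pop() → 98 — stack <73,81>
step 5: F pop() → 81 — stack <73>
step 6: E push(42) (pending, included) — stack <73,42>
step 7: G push(20) — stack <73,42,20>
step 8: H push(65) — stack <73,42,20,65>
step 9: I pop() → 65 — stack <73,42,20>
step 10: J pop() → 20 — stack <73,42>
step 11: K pop() → 42 — stack <73>

linearizable — witness: B, C, A, D, F, E, G, H, I, J, K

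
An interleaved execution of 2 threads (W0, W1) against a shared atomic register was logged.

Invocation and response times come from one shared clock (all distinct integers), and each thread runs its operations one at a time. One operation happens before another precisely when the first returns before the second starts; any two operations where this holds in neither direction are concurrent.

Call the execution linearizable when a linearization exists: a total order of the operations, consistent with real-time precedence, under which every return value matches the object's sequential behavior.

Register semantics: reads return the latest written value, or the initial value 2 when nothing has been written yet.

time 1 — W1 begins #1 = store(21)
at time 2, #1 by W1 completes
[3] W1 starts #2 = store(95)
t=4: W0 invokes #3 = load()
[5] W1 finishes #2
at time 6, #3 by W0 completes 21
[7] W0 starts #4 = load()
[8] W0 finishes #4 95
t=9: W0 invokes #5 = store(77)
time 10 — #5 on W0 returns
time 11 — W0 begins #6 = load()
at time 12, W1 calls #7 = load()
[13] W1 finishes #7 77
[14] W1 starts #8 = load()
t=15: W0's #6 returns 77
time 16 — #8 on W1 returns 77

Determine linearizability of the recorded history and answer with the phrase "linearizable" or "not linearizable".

a witness: #1, #3, #2, #4, #5, #6, #7, #8
step 1: #1 store(21) — value 21
step 2: #3 load() → 21 — value 21
step 3: #2 store(95) — value 95
step 4: #4 load() → 95 — value 95
step 5: #5 store(77) — value 77
step 6: #6 load() → 77 — value 77
step 7: #7 load() → 77 — value 77
step 8: #8 load() → 77 — value 77

linearizable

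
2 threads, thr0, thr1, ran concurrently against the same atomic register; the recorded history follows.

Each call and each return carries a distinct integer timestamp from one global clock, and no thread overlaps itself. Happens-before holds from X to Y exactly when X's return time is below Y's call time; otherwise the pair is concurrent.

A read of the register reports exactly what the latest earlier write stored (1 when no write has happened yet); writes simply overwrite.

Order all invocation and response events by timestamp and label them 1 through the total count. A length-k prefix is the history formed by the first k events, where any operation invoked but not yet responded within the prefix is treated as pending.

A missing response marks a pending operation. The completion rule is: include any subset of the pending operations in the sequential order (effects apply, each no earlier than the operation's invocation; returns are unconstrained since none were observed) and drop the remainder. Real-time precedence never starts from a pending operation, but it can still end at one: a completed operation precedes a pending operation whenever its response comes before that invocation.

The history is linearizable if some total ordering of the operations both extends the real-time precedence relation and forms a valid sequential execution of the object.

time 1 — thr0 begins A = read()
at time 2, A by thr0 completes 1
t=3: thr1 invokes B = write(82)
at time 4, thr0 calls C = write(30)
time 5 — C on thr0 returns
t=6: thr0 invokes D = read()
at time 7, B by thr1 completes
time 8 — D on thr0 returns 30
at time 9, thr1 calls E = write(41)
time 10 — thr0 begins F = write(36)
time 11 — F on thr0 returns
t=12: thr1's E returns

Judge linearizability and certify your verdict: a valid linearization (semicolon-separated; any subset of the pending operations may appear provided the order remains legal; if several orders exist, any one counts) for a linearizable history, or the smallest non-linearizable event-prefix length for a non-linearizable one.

linearizable — witness: A; B; C; D; E; F

step 1: A read() → 1 — value 1
step 2: B write(82) — value 82
step 3: C write(30) — value 30
step 4: D read() → 30 — value 30
step 5: E write(41) — value 41
step 6: F write(36) — value 36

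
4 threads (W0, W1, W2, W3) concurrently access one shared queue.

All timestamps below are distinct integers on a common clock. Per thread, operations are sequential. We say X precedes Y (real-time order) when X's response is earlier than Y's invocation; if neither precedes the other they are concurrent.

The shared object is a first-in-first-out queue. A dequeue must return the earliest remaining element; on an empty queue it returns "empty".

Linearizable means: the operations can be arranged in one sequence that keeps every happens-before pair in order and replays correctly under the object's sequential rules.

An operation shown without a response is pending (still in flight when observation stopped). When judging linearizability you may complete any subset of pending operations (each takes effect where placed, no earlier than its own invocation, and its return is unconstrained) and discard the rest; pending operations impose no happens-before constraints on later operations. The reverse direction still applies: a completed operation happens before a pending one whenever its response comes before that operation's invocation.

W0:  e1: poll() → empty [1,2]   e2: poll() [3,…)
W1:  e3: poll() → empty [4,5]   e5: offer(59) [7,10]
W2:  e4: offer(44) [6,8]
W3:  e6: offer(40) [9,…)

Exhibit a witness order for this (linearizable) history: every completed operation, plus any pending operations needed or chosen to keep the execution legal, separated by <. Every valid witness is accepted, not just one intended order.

e1 < e2 < e3 < e4 < e5

after step 1 (e1 poll() → empty): queue <>
after step 2 (e2 poll() (pending, included)): queue <>
after step 3 (e3 poll() → empty): queue <>
after step 4 (e4 offer(44)): queue <44>
after step 5 (e5 offer(59)): queue <44,59>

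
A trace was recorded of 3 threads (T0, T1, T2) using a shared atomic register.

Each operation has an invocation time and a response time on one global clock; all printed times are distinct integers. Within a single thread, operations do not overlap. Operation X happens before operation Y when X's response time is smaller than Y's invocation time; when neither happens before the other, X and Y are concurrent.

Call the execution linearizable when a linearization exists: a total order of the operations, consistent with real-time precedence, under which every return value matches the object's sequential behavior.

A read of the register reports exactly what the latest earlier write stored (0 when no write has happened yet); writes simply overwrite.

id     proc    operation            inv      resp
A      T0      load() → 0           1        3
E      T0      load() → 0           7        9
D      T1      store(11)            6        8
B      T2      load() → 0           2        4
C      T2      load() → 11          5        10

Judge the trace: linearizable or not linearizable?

witness order: A, B, E, D, C
1. A load() → 0, leaving value 0
2. B load() → 0, leaving value 0
3. E load() → 0, leaving value 0
4. D store(11), leaving value 11
5. C load() → 11, leaving value 11

linearizable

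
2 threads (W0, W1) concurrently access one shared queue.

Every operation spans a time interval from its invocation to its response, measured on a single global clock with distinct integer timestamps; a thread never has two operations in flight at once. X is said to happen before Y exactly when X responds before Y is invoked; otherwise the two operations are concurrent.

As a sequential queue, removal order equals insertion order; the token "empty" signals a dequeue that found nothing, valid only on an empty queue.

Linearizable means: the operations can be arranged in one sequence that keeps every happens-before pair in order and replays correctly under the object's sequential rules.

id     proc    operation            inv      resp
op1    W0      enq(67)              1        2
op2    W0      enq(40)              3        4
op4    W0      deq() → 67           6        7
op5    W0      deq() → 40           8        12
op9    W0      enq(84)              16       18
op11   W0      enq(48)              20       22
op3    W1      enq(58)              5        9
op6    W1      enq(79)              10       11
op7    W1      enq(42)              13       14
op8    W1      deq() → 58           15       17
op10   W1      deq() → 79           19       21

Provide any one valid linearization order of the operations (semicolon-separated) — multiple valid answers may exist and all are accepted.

after step 1 (op1 enq(67)): queue <67>
after step 2 (op2 enq(40)): queue <67,40>
after step 3 (op3 enq(58)): queue <67,40,58>
after step 4 (op4 deq() → 67): queue <40,58>
after step 5 (op5 deq() → 40): queue <58>
after step 6 (op6 enq(79)): queue <58,79>
after step 7 (op7 enq(42)): queue <58,79,42>
after step 8 (op8 deq() → 58): queue <79,42>
after step 9 (op9 enq(84)): queue <79,42,84>
after step 10 (op10 deq() → 79): queue <42,84>
after step 11 (op11 enq(48)): queue <42,84,48>

op1; op2; op3; op4; op5; op6; op7; op8; op9; op10; op11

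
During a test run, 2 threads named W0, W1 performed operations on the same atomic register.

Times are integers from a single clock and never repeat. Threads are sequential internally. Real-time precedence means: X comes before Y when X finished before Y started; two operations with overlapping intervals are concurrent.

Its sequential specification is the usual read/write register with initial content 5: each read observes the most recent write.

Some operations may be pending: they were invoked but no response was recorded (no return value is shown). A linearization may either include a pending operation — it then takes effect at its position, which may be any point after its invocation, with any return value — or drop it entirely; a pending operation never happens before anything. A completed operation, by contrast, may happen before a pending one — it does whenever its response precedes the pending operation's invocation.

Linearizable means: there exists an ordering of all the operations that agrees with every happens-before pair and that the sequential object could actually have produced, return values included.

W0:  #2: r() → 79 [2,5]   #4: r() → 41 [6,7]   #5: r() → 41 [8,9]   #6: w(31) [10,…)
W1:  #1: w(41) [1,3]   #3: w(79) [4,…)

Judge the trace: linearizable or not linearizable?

not linearizable

the violation lands at event 7, #4's response at time 7: events 1..6 linearize, events 1..7 do not
every one of the 2 real-time-consistent orders over 3 completed atomic register ops fails the sequential spec
include/drop combinations of the 1 pending operation (#3) were all tried; none helps
take #1, #2, #4 (pending dropped): step 2 already fails, because #2 r() → 79 cannot occur there
take #2, #1, #4 (pending dropped): step 1 already fails, because #2 r() → 79 cannot occur there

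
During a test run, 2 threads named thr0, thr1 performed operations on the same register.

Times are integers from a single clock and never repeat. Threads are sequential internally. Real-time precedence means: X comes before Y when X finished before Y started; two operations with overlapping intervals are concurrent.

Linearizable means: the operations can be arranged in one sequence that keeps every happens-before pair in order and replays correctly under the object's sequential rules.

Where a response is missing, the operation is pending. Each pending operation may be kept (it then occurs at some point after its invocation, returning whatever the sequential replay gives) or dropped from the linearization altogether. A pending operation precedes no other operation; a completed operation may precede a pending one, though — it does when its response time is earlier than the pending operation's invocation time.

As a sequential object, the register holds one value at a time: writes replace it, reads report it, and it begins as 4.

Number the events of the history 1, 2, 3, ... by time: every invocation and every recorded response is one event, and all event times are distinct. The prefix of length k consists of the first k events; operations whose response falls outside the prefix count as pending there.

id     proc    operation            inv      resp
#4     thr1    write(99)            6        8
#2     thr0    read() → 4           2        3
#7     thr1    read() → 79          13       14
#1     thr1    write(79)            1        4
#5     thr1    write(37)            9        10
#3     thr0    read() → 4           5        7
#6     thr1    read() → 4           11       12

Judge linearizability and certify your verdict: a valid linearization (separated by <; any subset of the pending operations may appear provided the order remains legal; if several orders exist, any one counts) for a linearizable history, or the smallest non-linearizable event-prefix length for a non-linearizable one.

not linearizable — minimal violating prefix: 7 events

events 1..6 are fine; event 7 — the response of #3 at time 7 — makes the prefix non-linearizable
checked exhaustively: 2 real-time-consistent orders of 3 completed operations, zero legal register replays
every completion of the 1 pending operation (#4) was checked; none linearizes
sample order #1, #2, #3 (pending dropped) stalls at step 2 — #2 read() → 4 has no legal effect
sample order #2, #1, #3 (pending dropped) stalls at step 3 — #3 read() → 4 has no legal effect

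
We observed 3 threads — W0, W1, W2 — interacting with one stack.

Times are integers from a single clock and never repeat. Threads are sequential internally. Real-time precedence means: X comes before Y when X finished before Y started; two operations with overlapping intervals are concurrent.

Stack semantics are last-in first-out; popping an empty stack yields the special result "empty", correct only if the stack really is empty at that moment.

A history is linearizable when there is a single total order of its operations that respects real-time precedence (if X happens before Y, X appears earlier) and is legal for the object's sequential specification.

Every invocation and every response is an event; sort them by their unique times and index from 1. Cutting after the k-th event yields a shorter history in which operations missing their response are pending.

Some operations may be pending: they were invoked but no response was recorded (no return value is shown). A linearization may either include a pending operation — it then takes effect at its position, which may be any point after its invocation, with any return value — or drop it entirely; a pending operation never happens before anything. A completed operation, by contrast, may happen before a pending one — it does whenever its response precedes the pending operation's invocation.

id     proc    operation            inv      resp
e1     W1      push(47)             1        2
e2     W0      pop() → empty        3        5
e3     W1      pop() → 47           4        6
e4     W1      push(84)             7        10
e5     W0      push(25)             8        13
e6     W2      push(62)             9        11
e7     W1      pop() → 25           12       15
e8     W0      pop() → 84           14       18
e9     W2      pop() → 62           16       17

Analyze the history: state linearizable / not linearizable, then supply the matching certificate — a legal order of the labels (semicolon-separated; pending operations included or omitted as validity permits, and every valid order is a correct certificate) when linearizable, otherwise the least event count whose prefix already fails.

1. e1 push(47), leaving stack <47>
2. e3 pop() → 47, leaving stack <>
3. e2 pop() → empty, leaving stack <>
4. e4 push(84), leaving stack <84>
5. e6 push(62), leaving stack <84,62>
6. e5 push(25), leaving stack <84,62,25>
7. e7 pop() → 25, leaving stack <84,62>
8. e9 pop() → 62, leaving stack <84>
9. e8 pop() → 84, leaving stack <>

linearizable — witness: e1; e3; e2; e4; e6; e5; e7; e9; e8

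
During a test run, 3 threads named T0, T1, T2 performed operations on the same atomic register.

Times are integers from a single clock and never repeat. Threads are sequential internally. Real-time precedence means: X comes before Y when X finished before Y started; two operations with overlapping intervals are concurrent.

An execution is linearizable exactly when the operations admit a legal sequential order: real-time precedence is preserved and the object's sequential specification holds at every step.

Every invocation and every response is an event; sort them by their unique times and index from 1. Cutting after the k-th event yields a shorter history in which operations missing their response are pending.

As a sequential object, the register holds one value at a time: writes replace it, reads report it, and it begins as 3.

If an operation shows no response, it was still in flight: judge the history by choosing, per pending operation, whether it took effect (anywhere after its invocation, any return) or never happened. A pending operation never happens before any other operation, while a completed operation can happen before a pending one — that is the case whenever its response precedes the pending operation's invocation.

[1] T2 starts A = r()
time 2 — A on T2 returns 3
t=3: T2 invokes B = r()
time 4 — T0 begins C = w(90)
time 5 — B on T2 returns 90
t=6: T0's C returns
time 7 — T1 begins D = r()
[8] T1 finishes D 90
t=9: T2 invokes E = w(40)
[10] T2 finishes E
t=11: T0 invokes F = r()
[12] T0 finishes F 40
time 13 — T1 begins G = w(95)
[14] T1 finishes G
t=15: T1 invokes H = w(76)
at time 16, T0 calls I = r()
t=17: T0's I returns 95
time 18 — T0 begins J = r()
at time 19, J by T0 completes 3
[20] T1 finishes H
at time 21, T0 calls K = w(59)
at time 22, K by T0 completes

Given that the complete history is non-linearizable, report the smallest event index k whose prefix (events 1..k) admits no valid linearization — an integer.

events 1..18 are still linearizable — one witness is A, C, B, D, E, F, G, I:
step 1: A r() → 3 — value 3
step 2: C w(90) — value 90
step 3: B r() → 90 — value 90
step 4: D r() → 90 — value 90
step 5: E w(40) — value 40
step 6: F r() → 40 — value 40
step 7: G w(95) — value 95
step 8: I r() → 95 — value 95
at event 19 (J's time-19 response) nothing linearizes any more
completion choices over the 1 pending operation (H) were checked; none helps
sample order A, B, C, D, E, F, G, I, J (pending dropped) stalls at step 2 — B r() → 90 has no legal effect
sample order A, C, B, D, E, F, G, I, J (pending dropped) stalls at step 9 — J r() → 3 has no legal effect

19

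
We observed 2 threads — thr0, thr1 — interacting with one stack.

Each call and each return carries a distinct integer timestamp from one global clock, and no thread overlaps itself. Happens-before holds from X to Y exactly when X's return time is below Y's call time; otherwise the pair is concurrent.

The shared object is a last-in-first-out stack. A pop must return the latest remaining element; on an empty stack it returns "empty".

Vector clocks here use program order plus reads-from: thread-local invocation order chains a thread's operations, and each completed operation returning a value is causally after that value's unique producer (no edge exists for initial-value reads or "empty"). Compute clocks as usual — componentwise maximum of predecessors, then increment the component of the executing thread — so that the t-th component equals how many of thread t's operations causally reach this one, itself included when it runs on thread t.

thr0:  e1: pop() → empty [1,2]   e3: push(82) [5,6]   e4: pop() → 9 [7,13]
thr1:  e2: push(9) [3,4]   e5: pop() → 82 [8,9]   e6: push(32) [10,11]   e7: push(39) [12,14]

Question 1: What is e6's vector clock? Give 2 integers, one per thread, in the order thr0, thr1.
no predecessors for e2 (invoked 3): thr1 increments from zero → (0, 1)
no predecessors for e1 (invoked 1): thr0 increments from zero → (1, 0)
VC(e3, invoked at 5): max of VC(e1)=(1, 0), then +1 on thread thr0 → (2, 0)
VC(e5, invoked at 8): max of VC(e2)=(0, 1), VC(e3)=(2, 0), then +1 on thread thr1 → (2, 2)
VC(e4, invoked at 7): max of VC(e2)=(0, 1), VC(e3)=(2, 0), then +1 on thread thr0 → (3, 1)
VC(e6, invoked at 10): max of VC(e5)=(2, 2), then +1 on thread thr1 → (2, 3)
VC(e7, invoked at 12): max of VC(e6)=(2, 3), then +1 on thread thr1 → (2, 4)
target: VC(e6) = (2, 3)

(2, 3)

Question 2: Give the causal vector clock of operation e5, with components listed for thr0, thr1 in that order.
VC(e2, invoked at 3): no causal predecessors; +1 on thr1 → (0, 1)
VC(e1, invoked at 1): no causal predecessors; +1 on thr0 → (1, 0)
e3, invoked 5, takes VC(e1)=(1, 0) under max, adds 1 for thr0 → (2, 0)
e5, invoked 8, takes VC(e2)=(0, 1), VC(e3)=(2, 0) under max, adds 1 for thr1 → (2, 2)
e4, invoked 7, takes VC(e2)=(0, 1), VC(e3)=(2, 0) under max, adds 1 for thr0 → (3, 1)
e6, invoked 10, takes VC(e5)=(2, 2) under max, adds 1 for thr1 → (2, 3)
e7, invoked 12, takes VC(e6)=(2, 3) under max, adds 1 for thr1 → (2, 4)
target: VC(e5) = (2, 2)

(2, 2)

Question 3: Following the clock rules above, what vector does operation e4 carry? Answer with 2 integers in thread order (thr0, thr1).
invoked at 3, e2 has no predecessors; its own thr1 bump gives (0, 1)
invoked at 1, e1 has no predecessors; its own thr0 bump gives (1, 0)
e3 (invocation 5): componentwise max over VC(e1)=(1, 0), +1 at thr0, giving (2, 0)
e5 (invocation 8): componentwise max over VC(e2)=(0, 1), VC(e3)=(2, 0), +1 at thr1, giving (2, 2)
e4 (invocation 7): componentwise max over VC(e2)=(0, 1), VC(e3)=(2, 0), +1 at thr0, giving (3, 1)
e6 (invocation 10): componentwise max over VC(e5)=(2, 2), +1 at thr1, giving (2, 3)
e7 (invocation 12): componentwise max over VC(e6)=(2, 3), +1 at thr1, giving (2, 4)
target: VC(e4) = (3, 1)

(3, 1)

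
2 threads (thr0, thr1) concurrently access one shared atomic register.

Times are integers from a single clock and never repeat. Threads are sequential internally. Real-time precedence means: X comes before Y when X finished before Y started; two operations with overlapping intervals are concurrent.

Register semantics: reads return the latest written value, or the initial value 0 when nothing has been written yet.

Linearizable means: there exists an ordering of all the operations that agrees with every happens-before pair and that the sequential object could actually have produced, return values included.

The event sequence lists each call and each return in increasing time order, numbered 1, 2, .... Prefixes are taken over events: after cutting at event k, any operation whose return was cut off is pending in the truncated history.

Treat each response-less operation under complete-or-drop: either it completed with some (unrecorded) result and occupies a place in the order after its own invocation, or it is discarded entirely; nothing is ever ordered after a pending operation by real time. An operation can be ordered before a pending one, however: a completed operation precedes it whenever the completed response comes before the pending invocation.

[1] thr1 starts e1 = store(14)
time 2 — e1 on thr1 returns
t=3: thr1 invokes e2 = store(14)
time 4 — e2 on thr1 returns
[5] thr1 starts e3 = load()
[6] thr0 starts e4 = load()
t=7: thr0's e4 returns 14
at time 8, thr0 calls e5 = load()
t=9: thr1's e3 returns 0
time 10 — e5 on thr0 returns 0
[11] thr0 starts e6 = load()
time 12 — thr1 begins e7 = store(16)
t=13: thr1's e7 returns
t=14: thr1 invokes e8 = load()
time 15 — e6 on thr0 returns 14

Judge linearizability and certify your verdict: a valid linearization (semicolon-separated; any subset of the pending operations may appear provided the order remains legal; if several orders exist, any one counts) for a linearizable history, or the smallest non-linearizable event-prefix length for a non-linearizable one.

not linearizable — minimal violating prefix: 9 events

already the first 9 events (up to e3's response at time 9) admit no linearization; the first 8 still do
the 4 completed operations admit 2 real-time orders; each fails the atomic register replay
no completion choice of the 1 pending operation (e5) rescues it — every subset was tried
sample order e1, e2, e3, e4 (pending dropped) stalls at step 3 — e3 load() → 0 has no legal effect
sample order e1, e2, e4, e3 (pending dropped) stalls at step 4 — e3 load() → 0 has no legal effect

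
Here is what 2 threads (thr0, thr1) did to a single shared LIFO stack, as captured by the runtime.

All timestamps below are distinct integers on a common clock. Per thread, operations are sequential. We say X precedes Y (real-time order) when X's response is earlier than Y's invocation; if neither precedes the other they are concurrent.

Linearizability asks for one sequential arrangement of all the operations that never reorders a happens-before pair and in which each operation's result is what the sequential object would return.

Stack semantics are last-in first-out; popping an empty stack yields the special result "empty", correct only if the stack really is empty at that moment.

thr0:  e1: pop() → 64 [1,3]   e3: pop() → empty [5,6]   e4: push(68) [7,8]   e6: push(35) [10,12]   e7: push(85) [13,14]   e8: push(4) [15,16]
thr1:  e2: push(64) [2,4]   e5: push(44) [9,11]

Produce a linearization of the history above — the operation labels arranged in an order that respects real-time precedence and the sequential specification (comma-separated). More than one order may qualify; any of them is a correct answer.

step 1: e2 push(64) — stack <64>
step 2: e1 pop() → 64 — stack <>
step 3: e3 pop() → empty — stack <>
step 4: e4 push(68) — stack <68>
step 5: e5 push(44) — stack <68,44>
step 6: e6 push(35) — stack <68,44,35>
step 7: e7 push(85) — stack <68,44,35,85>
step 8: e8 push(4) — stack <68,44,35,85,4>

e2, e1, e3, e4, e5, e6, e7, e8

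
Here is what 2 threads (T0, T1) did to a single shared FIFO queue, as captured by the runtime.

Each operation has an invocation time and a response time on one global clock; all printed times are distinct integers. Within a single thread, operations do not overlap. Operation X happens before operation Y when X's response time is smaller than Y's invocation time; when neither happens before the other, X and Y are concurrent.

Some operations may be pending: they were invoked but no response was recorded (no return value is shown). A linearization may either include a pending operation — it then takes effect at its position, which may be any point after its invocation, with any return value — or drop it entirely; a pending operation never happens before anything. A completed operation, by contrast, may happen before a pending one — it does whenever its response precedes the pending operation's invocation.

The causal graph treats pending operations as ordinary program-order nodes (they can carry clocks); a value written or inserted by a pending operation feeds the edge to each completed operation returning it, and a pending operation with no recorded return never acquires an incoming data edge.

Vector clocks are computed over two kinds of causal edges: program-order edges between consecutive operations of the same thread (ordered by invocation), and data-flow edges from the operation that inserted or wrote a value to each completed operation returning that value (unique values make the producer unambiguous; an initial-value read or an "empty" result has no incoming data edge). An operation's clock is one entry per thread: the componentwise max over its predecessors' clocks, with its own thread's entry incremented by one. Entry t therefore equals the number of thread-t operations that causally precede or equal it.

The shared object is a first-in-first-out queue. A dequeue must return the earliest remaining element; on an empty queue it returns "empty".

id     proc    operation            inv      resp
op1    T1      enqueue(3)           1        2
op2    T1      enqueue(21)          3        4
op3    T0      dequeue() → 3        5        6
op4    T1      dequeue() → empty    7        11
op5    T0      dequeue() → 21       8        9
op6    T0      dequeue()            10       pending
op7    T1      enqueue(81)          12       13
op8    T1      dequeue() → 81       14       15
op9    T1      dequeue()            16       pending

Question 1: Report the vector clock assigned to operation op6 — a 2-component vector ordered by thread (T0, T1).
(3, 2)

invoked at 1, op1 has no predecessors; its own T1 bump gives (0, 1)
merge at op2 (invoked 3): VC(op1)=(0, 1), own-thread bump on T1 → (0, 2)
merge at op3 (invoked 5): VC(op1)=(0, 1), own-thread bump on T0 → (1, 1)
merge at op4 (invoked 7): VC(op2)=(0, 2), own-thread bump on T1 → (0, 3)
merge at op7 (invoked 12): VC(op4)=(0, 3), own-thread bump on T1 → (0, 4)
merge at op5 (invoked 8): VC(op2)=(0, 2), VC(op3)=(1, 1), own-thread bump on T0 → (2, 2)
merge at op8 (invoked 14): VC(op7)=(0, 4), own-thread bump on T1 → (0, 5)
merge at op6 (invoked 10): VC(op5)=(2, 2), own-thread bump on T0 → (3, 2)
merge at op9 (invoked 16): VC(op8)=(0, 5), own-thread bump on T1 → (0, 6)
target: VC(op6) = (3, 2)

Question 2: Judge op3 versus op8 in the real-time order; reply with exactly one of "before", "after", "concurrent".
before

op3 spans [5,6], op8 spans [14,15]
resp(op3)=6 < inv(op8)=14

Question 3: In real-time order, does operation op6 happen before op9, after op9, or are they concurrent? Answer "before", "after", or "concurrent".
concurrent

op6 spans [10,…), op9 spans [16,…)
the intervals overlap in both directions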